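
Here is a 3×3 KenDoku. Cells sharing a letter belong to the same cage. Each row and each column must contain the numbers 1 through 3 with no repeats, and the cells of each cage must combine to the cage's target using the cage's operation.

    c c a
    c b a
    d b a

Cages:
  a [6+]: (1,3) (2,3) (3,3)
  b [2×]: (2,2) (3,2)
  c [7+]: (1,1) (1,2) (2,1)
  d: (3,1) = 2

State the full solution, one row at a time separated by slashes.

Cage d is a single given cell, so (3,1) = 2.
2 is placed in row 3, so (3,2) = 1.
Row 3 now contains 1, so (3,3) = 3.
Cage c needs sum 7, so (1,1) = 1.
Cage c has sum 7, which forces (1,2) = 3.
Row 1 already has 1, leaving (1,3) = 2.
Column 1 now contains 2, which forces (2,1) = 3.
1 is placed in column 2, which forces (2,2) = 2.
Column 3 now contains 2, which forces (2,3) = 1.

1 3 2 / 3 2 1 / 2 1 3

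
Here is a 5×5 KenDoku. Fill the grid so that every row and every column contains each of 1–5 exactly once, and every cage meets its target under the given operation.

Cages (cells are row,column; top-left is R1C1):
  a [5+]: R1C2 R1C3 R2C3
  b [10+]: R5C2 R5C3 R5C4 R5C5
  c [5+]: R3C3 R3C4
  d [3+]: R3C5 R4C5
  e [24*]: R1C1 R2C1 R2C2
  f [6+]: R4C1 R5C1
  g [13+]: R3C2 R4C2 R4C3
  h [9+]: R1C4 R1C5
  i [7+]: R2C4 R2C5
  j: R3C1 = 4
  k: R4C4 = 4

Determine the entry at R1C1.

2

J is a freebie, leaving R3C1 = 4.
Row 3 already has 4, leaving R3C2 = 5.
Column 2 now contains 5; hence R4C2 = 3.
K is a freebie, which forces R4C4 = 4.
4 is placed in column 4, which forces R1C4 = 5.
Cage h needs two cells with sum 9, leaving R1C5 = 4.
Cage e has product 24, which forces R2C2 = 4.
4 is placed in row 4; hence R4C3 = 5.
Cage i's pair has sum 7, which forces R2C4 = 2.
The two cells of cage i must have sum 7, leaving R2C5 = 5.
2 is placed in column 4, so R3C4 = 3.
Row 4 now contains 5; hence R4C1 = 1.
Row 4 already has 1, which forces R4C5 = 2.
Cage f's pair has sum 6, which forces R5C1 = 5.
The 4 cells of cage b must have sum 10; hence R5C3 = 4.
Column 4 already has 3, so R5C4 = 1.
1 is placed in row 5, which forces R5C5 = 3.
Cage e has product 24, so R1C1 = 2.
Cage a needs sum 5, which forces R1C2 = 1.
Cage a needs sum 5; hence R1C3 = 3.
Row 2 now contains 2, which forces R2C1 = 3.
Row 2 now contains 2; hence R2C3 = 1.
3 is placed in row 3, leaving R3C3 = 2.
Column 5 now contains 2, which forces R3C5 = 1.
1 is placed in row 5, leaving R5C2 = 2.
The full grid is 2 1 3 5 4 / 3 4 1 2 5 / 4 5 2 3 1 / 1 3 5 4 2 / 5 2 4 1 3.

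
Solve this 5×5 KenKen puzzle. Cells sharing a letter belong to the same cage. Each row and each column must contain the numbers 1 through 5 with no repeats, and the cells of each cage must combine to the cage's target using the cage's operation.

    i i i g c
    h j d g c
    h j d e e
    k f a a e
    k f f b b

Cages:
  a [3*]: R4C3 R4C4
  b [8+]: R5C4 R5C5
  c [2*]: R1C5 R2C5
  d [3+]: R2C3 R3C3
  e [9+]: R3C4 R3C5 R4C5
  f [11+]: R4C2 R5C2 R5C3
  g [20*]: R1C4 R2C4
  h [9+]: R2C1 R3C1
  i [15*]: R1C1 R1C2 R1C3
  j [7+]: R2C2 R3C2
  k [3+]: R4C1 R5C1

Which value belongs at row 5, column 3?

4

In row 1, 2 can only go at R1C5, so R1C5 = 2.
Column 5 already has 2, so R2C5 = 1.
Row 2 already has 1, which forces R2C3 = 2.
Cage d's pair has sum 3, which forces R3C3 = 1.
Row 3 now contains 1, leaving R3C4 = 2.
Column 3 already has 1; hence R4C3 = 3.
Row 4 now contains 3; hence R4C4 = 1.
Column 3 already has 3, leaving R1C3 = 5.
Row 1 already has 5, so R1C4 = 4.
Column 4 now contains 4, which forces R2C4 = 5.
The 3 cells of cage e must have sum 9; hence R3C5 = 3.
Row 4 already has 1; hence R4C1 = 2.
The 3 cells of cage e must have sum 9, so R4C5 = 4.
Cage k's pair has sum 3, so R5C1 = 1.
Column 3 now contains 5, leaving R5C3 = 4.
Column 4 already has 5, leaving R5C4 = 3.
3 is placed in column 5, leaving R5C5 = 5.
Column 1 already has 1, which forces R1C1 = 3.
The 3 cells of cage i must have product 15, leaving R1C2 = 1.
Row 2 already has 5, which forces R2C1 = 4.
Cage j needs two cells with sum 7, leaving R2C2 = 3.
Cage h needs two cells with sum 9, which forces R3C1 = 5.
3 is placed in row 3; hence R3C2 = 4.
Row 4 now contains 4, so R4C2 = 5.
Row 5 already has 5, leaving R5C2 = 2.
Filled in: 3 1 5 4 2 / 4 3 2 5 1 / 5 4 1 2 3 / 2 5 3 1 4 / 1 2 4 3 5.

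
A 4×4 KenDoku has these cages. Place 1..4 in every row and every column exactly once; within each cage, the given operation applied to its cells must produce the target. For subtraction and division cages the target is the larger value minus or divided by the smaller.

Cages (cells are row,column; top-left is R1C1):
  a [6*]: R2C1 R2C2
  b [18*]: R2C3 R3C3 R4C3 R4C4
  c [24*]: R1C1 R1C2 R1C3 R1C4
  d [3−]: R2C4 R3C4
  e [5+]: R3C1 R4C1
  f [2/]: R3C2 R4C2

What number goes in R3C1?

The 4 cells of cage b must have product 18, leaving R4C4 = 3.
Row 2 needs a 4, and only R2C4 is open for it.
Column 4 already has 4, so R3C4 = 1.
Column 4 already has 1, leaving R1C4 = 2.
In row 2, 1 can only go at R2C3, so R2C3 = 1.
Cage b needs product 18, so R3C3 = 3.
1 is placed in column 3, which forces R4C3 = 2.
Column 3 already has 3, leaving R1C3 = 4.
Row 3 now contains 3; hence R3C1 = 4.
Cage f needs two cells with quotient 2, which forces R3C2 = 2.
2 is placed in row 4, leaving R4C1 = 1.
Row 4 already has 1, leaving R4C2 = 4.
Column 1 already has 1, which forces R1C1 = 3.
The 4 cells of cage c must have product 24, leaving R1C2 = 1.
Cage a needs two cells with product 6, leaving R2C1 = 2.
Column 2 now contains 2, so R2C2 = 3.
The full grid is 3 1 4 2 / 2 3 1 4 / 4 2 3 1 / 1 4 2 3.

4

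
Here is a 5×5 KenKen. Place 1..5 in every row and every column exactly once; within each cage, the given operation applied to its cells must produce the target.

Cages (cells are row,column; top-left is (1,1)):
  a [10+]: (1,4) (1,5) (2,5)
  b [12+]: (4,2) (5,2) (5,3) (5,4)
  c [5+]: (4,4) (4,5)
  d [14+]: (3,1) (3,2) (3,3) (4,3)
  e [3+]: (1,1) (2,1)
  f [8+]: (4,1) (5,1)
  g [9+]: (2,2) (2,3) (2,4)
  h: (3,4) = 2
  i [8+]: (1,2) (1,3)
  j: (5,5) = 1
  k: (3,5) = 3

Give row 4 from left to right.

Cage h is given, which forces (3,4) = 2.
K is a freebie, which forces (3,5) = 3.
Cage j is given, so (5,5) = 1.
The 4 cells of cage d must have sum 14, so (4,3) = 4.
4 is placed in row 4, leaving (4,5) = 2.
The 3 cells of cage a must have sum 10, so (1,4) = 1.
Cage c's pair has sum 5, so (4,4) = 3.
Row 1 already has 1, which forces (1,1) = 2.
Cage e's pair has sum 3, leaving (2,1) = 1.
3 is placed in row 4; hence (4,1) = 5.
3 is placed in row 4; hence (4,2) = 1.
The two cells of cage f must have sum 8, leaving (5,1) = 3.
Cage g needs sum 9, leaving (2,4) = 4.
4 is placed in row 2, so (2,5) = 5.
5 is placed in column 1, so (3,1) = 4.
Cage d has sum 14; hence (3,2) = 5.
Cage d needs sum 14, which forces (3,3) = 1.
Column 4 already has 4; hence (5,4) = 5.
Column 2 already has 5, so (1,2) = 3.
Cage i's pair has sum 8, which forces (1,3) = 5.
Column 5 now contains 5, so (1,5) = 4.
3 is placed in column 2, leaving (2,2) = 2.
2 is placed in row 2; hence (2,3) = 3.
Cage b needs sum 12, so (5,2) = 4.
5 is placed in row 5, leaving (5,3) = 2.
The full grid is 2 3 5 1 4 / 1 2 3 4 5 / 4 5 1 2 3 / 5 1 4 3 2 / 3 4 2 5 1.

5 1 4 3 2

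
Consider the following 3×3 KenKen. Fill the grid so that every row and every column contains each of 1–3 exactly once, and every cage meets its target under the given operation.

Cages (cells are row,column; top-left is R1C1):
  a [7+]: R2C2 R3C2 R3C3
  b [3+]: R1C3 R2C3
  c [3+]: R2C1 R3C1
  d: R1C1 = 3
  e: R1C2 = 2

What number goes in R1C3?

1

D is a freebie; hence R1C1 = 3.
Cage e is a single given cell, which forces R1C2 = 2.
2 is placed in row 1, which forces R1C3 = 1.
Column 2 now contains 2, so R2C2 = 3.
Column 3 already has 1; hence R2C3 = 2.
Column 2 already has 3, so R3C2 = 1.
Column 3 already has 2, which forces R3C3 = 3.
2 is placed in row 2, which forces R2C1 = 1.
Row 3 already has 1, which forces R3C1 = 2.
The full grid is 3 2 1 / 1 3 2 / 2 1 3.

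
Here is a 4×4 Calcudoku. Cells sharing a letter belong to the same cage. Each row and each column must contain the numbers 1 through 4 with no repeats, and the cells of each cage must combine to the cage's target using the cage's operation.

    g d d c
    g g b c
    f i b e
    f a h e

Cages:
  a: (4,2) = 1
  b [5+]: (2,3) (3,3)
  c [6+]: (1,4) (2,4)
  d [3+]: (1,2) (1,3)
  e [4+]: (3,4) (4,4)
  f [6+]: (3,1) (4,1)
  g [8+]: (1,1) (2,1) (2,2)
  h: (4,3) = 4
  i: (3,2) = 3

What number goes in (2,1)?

1

Cage i is a single given cell, leaving (3,2) = 3.
Row 3 already has 3; hence (3,4) = 1.
A is a freebie; hence (4,2) = 1.
Cage h is a single given cell, so (4,3) = 4.
Column 4 now contains 1; hence (4,4) = 3.
Column 2 now contains 1, so (1,2) = 2.
Cage d's pair has sum 3, so (1,3) = 1.
Row 1 already has 2; hence (1,4) = 4.
Column 2 already has 2, which forces (2,2) = 4.
Cage b needs two cells with sum 5, leaving (2,3) = 3.
4 is placed in column 4, leaving (2,4) = 2.
Cage f's pair has sum 6; hence (3,1) = 4.
4 is placed in column 3; hence (3,3) = 2.
Row 4 already has 4, so (4,1) = 2.
Row 1 now contains 1, leaving (1,1) = 3.
Row 2 already has 3, leaving (2,1) = 1.
The full grid is 3 2 1 4 / 1 4 3 2 / 4 3 2 1 / 2 1 4 3.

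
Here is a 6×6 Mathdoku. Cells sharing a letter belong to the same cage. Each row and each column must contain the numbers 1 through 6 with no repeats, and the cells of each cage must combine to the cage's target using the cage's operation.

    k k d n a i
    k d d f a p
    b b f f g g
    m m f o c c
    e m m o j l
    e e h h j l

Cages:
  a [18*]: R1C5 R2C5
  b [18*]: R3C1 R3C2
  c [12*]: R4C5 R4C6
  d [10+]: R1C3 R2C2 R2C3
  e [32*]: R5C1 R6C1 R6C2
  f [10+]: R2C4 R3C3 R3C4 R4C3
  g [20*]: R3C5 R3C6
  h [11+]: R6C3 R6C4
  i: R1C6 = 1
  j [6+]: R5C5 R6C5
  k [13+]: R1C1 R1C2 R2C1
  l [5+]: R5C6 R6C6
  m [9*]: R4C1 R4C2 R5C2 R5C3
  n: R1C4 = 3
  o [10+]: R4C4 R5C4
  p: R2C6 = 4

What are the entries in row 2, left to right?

6 5 1 2 3 4

Cage n is a single given cell, which forces R1C4 = 3.
3 is placed in row 1, leaving R1C5 = 6.
Cage i is a single given cell, leaving R1C6 = 1.
Column 5 now contains 6; hence R2C5 = 3.
Cage p is a single given cell, so R2C6 = 4.
Column 6 already has 4, which forces R3C6 = 5.
Cage e has product 32, which forces R5C1 = 4.
4 is placed in row 5; hence R5C4 = 6.
The 3 cells of cage e must have product 32, leaving R6C1 = 2.
Cage e has product 32; hence R6C2 = 4.
Column 4 now contains 6, leaving R6C4 = 5.
Row 6 now contains 5, so R6C5 = 1.
Row 6 now contains 2, so R6C6 = 3.
Column 1 already has 2, so R1C1 = 5.
Cage k needs sum 13; hence R1C2 = 2.
Row 1 now contains 2; hence R1C3 = 4.
Cage k needs sum 13, which forces R2C1 = 6.
Column 1 now contains 6, which forces R3C1 = 3.
Row 3 now contains 3; hence R3C2 = 6.
Row 3 already has 5; hence R3C5 = 4.
Column 1 now contains 3; hence R4C1 = 1.
Row 4 now contains 1, which forces R4C2 = 3.
Column 4 now contains 6, which forces R4C4 = 4.
Cage c needs two cells with product 12, which forces R4C5 = 2.
The two cells of cage c must have product 12; hence R4C6 = 6.
Column 2 now contains 3; hence R5C2 = 1.
Row 5 now contains 1, which forces R5C3 = 3.
Cage j's pair has sum 6, so R5C5 = 5.
3 is placed in column 6; hence R5C6 = 2.
Row 6 now contains 5, which forces R6C3 = 6.
Column 2 already has 1, so R2C2 = 5.
Cage d has sum 10, leaving R2C3 = 1.
Cage f has sum 10, so R2C4 = 2.
The 4 cells of cage f must have sum 10, leaving R3C3 = 2.
Cage f needs sum 10, which forces R3C4 = 1.
Row 4 now contains 6; hence R4C3 = 5.
Filled in: 5 2 4 3 6 1 / 6 5 1 2 3 4 / 3 6 2 1 4 5 / 1 3 5 4 2 6 / 4 1 3 6 5 2 / 2 4 6 5 1 3.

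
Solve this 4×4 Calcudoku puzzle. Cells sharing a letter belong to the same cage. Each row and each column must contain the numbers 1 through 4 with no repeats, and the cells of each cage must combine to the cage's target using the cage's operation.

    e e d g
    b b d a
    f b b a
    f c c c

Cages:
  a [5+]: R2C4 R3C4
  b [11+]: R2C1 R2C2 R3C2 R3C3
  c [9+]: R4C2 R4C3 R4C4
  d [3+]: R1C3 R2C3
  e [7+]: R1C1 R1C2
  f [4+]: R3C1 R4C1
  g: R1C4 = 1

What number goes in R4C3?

G is a freebie, which forces R1C4 = 1.
Row 1 now contains 1, so R1C3 = 2.
Cage d needs two cells with sum 3, which forces R2C3 = 1.
Row 3 needs a 4, and only R3C3 is open for it.
Column 3 now contains 4; hence R4C3 = 3.
The two cells of cage f must have sum 4, so R3C1 = 3.
Row 3 now contains 3, which forces R3C4 = 2.
Row 4 already has 3; hence R4C1 = 1.
2 is placed in column 4, leaving R4C4 = 4.
Column 1 already has 3, so R1C1 = 4.
The two cells of cage e must have sum 7, leaving R1C2 = 3.
Column 1 now contains 4; hence R2C1 = 2.
Row 2 now contains 2, which forces R2C2 = 4.
2 is placed in column 4, which forces R2C4 = 3.
2 is placed in row 3, which forces R3C2 = 1.
4 is placed in row 4; hence R4C2 = 2.
The full grid is 4 3 2 1 / 2 4 1 3 / 3 1 4 2 / 1 2 3 4.

3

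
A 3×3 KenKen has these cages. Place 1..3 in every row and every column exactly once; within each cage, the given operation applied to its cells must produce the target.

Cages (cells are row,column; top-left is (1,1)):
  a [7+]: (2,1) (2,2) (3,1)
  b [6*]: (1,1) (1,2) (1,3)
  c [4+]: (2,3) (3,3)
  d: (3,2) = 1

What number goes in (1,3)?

D is a freebie, so (3,2) = 1.
1 is placed in row 3, which forces (3,3) = 3.
Cage a needs sum 7, leaving (2,1) = 3.
Cage a has sum 7; hence (2,2) = 2.
3 is placed in column 3, leaving (2,3) = 1.
Row 3 already has 3, leaving (3,1) = 2.
Column 1 already has 2, so (1,1) = 1.
Column 2 already has 2; hence (1,2) = 3.
1 is placed in column 3, so (1,3) = 2.
Filled in: 1 3 2 / 3 2 1 / 2 1 3.

2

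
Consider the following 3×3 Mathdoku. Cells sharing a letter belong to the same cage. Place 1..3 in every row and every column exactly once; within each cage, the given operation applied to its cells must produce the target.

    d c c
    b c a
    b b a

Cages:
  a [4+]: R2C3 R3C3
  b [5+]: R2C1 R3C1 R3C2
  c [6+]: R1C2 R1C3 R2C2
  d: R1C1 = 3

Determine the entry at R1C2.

Cage d is given; hence R1C1 = 3.
3 is placed in column 1, so R3C1 = 1.
1 is placed in row 3, which forces R3C2 = 2.
1 is placed in row 3, so R3C3 = 3.
Column 2 now contains 2, which forces R1C2 = 1.
Cage c has sum 6, leaving R1C3 = 2.
Column 1 now contains 1, so R2C1 = 2.
Cage c needs sum 6, leaving R2C2 = 3.
3 is placed in column 3, leaving R2C3 = 1.
Filled in: 3 1 2 / 2 3 1 / 1 2 3.

1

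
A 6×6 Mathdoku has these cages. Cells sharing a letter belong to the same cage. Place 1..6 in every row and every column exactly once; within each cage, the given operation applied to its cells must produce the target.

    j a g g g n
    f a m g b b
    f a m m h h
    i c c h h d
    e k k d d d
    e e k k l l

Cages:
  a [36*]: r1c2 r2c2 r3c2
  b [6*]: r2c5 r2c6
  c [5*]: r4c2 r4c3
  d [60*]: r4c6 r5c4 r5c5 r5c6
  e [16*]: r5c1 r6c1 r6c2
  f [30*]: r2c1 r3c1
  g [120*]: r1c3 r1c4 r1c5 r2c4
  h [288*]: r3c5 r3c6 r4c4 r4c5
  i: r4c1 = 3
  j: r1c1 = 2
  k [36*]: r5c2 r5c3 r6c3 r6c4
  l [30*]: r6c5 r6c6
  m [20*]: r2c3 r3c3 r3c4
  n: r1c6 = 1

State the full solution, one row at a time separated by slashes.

Cage j is given, leaving r1c1 = 2.
N is a freebie, leaving r1c6 = 1.
Cage i is a single given cell; hence r4c1 = 3.
Column 1 now contains 2, which forces r5c1 = 4.
Column 1 already has 4, leaving r6c1 = 1.
The 3 cells of cage e must have product 16; hence r6c2 = 4.
In row 2, 4 can only go at r2c3, so r2c3 = 4.
The only place for 5 in row 2 is r2c1.
Column 1 now contains 5, which forces r3c1 = 6.
Row 3 needs a 2, and only r3c2 is open for it.
The only place for 2 in row 4 is r4c6.
In column 2, 5 can only go at r4c2, so r4c2 = 5.
5 is placed in row 4, so r4c3 = 1.
1 is placed in column 3; hence r3c3 = 5.
The 3 cells of cage m must have product 20, leaving r3c4 = 1.
Cage g has product 120, so r1c3 = 3.
Column 4 already has 1, which forces r2c4 = 2.
Row 2 already has 2, so r2c5 = 1.
Row 1 now contains 3, so r1c2 = 6.
The 3 cells of cage a must have product 36; hence r2c2 = 3.
The two cells of cage b must have product 6, which forces r2c6 = 6.
Cage k has product 36; hence r5c2 = 1.
The 4 cells of cage d must have product 60; hence r5c5 = 2.
Cage k has product 36, so r6c4 = 3.
Column 6 now contains 6, which forces r6c6 = 5.
2 is placed in row 5; hence r5c3 = 6.
Column 4 already has 3, leaving r5c4 = 5.
Column 6 now contains 5, so r5c6 = 3.
Cage k has product 36, leaving r6c3 = 2.
Row 6 already has 5, which forces r6c5 = 6.
5 is placed in column 4; hence r1c4 = 4.
Cage g needs product 120; hence r1c5 = 5.
The 4 cells of cage h must have product 288, leaving r3c5 = 3.
3 is placed in column 6, which forces r3c6 = 4.
Cage h has product 288, leaving r4c4 = 6.
Column 5 already has 6, so r4c5 = 4.

2 6 3 4 5 1 / 5 3 4 2 1 6 / 6 2 5 1 3 4 / 3 5 1 6 4 2 / 4 1 6 5 2 3 / 1 4 2 3 6 5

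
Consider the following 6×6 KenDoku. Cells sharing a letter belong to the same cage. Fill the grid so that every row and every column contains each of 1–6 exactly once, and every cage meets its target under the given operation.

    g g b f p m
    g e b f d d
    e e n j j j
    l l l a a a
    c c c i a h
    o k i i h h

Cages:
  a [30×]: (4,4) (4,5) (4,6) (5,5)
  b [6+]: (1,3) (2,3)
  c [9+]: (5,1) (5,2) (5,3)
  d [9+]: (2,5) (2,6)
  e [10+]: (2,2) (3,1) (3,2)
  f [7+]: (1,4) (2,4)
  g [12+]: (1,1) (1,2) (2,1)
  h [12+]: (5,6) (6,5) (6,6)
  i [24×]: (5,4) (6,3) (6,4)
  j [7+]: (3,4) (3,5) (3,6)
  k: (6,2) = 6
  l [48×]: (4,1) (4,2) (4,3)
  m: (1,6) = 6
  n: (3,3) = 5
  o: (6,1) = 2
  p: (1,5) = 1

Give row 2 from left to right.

5 1 4 2 6 3

Cage p is a single given cell, so (1,5) = 1.
M is a freebie, which forces (1,6) = 6.
Cage n is given, so (3,3) = 5.
Cage o is given, leaving (6,1) = 2.
Cage k is given, leaving (6,2) = 6.
In row 2, 1 can only go at (2,2), so (2,2) = 1.
Cage e needs sum 10, which forces (3,1) = 6.
The 3 cells of cage e must have sum 10, so (3,2) = 3.
6 is placed in column 1, so (4,1) = 4.
Row 4 already has 4, so (4,2) = 2.
2 is placed in row 4, which forces (4,3) = 6.
Cage g needs sum 12, which forces (1,2) = 4.
4 is placed in row 1, which forces (1,3) = 2.
Column 3 now contains 2, leaving (2,3) = 4.
4 is placed in column 2, leaving (5,2) = 5.
The 4 cells of cage a must have product 30; hence (5,5) = 2.
Cage f needs two cells with sum 7, leaving (1,4) = 5.
Cage f needs two cells with sum 7, leaving (2,4) = 2.
Cage d needs two cells with sum 9, which forces (2,5) = 6.
Cage d needs two cells with sum 9, leaving (2,6) = 3.
Column 4 already has 2, which forces (3,4) = 1.
2 is placed in column 5, leaving (3,5) = 4.
Row 3 already has 1, leaving (3,6) = 2.
1 is placed in column 4, so (4,4) = 3.
3 is placed in row 4, so (4,5) = 5.
Row 4 now contains 5, so (4,6) = 1.
2 is placed in row 5, leaving (5,4) = 6.
Column 6 already has 3, so (5,6) = 4.
The 3 cells of cage i must have product 24, leaving (6,3) = 1.
Cage i has product 24, so (6,4) = 4.
5 is placed in column 5, which forces (6,5) = 3.
Column 6 already has 4, which forces (6,6) = 5.
5 is placed in row 1, which forces (1,1) = 3.
3 is placed in row 2; hence (2,1) = 5.
Cage c has sum 9, so (5,1) = 1.
Column 3 already has 1; hence (5,3) = 3.
Filled in: 3 4 2 5 1 6 / 5 1 4 2 6 3 / 6 3 5 1 4 2 / 4 2 6 3 5 1 / 1 5 3 6 2 4 / 2 6 1 4 3 5.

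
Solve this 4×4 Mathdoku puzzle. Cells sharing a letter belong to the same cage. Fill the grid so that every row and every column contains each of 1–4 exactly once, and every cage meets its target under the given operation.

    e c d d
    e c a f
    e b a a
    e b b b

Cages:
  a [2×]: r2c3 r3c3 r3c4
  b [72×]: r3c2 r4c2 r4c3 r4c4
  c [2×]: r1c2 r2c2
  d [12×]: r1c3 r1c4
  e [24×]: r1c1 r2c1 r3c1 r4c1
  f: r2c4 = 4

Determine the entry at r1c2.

1

Cage a needs product 2, leaving r2c3 = 1.
F is a freebie, so r2c4 = 4.
Cage b has product 72, leaving r3c2 = 3.
Cage a needs product 2, which forces r3c3 = 2.
The 3 cells of cage a must have product 2, leaving r3c4 = 1.
The two cells of cage c must have product 2, so r1c2 = 1.
Cage d needs two cells with product 12, so r1c3 = 4.
4 is placed in column 4, so r1c4 = 3.
Row 2 now contains 1, so r2c2 = 2.
Row 3 now contains 1; hence r3c1 = 4.
2 is placed in column 2, so r4c2 = 4.
Column 3 already has 4; hence r4c3 = 3.
3 is placed in column 4; hence r4c4 = 2.
3 is placed in row 1, leaving r1c1 = 2.
Row 2 already has 2; hence r2c1 = 3.
2 is placed in row 4, so r4c1 = 1.
Filled in: 2 1 4 3 / 3 2 1 4 / 4 3 2 1 / 1 4 3 2.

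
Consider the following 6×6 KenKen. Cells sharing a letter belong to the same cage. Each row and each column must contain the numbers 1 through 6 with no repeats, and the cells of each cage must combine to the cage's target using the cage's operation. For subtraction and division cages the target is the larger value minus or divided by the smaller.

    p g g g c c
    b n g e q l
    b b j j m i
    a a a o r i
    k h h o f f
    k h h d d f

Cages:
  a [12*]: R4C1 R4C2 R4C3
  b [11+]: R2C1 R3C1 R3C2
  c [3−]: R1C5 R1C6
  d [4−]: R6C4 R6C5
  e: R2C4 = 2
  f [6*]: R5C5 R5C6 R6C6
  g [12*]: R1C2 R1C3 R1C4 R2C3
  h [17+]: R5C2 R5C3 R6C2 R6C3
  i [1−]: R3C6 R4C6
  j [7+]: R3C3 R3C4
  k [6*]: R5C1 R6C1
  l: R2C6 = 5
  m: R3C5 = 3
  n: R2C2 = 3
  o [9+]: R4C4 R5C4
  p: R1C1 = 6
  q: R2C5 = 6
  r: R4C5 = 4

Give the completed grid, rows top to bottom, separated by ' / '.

Cage p is given; hence R1C1 = 6.
Cage n is a single given cell, so R2C2 = 3.
E is a freebie, leaving R2C4 = 2.
Cage q is given, so R2C5 = 6.
L is a freebie, so R2C6 = 5.
Cage m is a single given cell; hence R3C5 = 3.
Cage r is a single given cell, leaving R4C5 = 4.
2 is placed in row 2, which forces R2C3 = 1.
Row 2 now contains 1, leaving R2C1 = 4.
Row 1 needs a 2, and only R1C6 is open for it.
Cage c needs two cells with difference 3, which forces R1C5 = 5.
Cage i's pair has difference 1, so R3C6 = 4.
The two cells of cage i must have difference 1, which forces R4C6 = 3.
Column 6 already has 3, so R6C6 = 1.
Cage f needs product 6, which forces R5C5 = 1.
1 is placed in column 6; hence R5C6 = 6.
Cage d needs two cells with difference 4, which forces R6C4 = 6.
Row 6 now contains 1, which forces R6C5 = 2.
Column 4 already has 6, so R4C4 = 5.
Cage k needs two cells with product 6, which forces R5C1 = 2.
The two cells of cage o must have sum 9, which forces R5C4 = 4.
Row 6 now contains 2, leaving R6C1 = 3.
3 is placed in row 6, leaving R6C3 = 5.
Cage j needs two cells with sum 7, which forces R3C3 = 6.
Column 4 now contains 5, which forces R3C4 = 1.
Column 1 now contains 2, so R4C1 = 1.
Column 3 already has 6, leaving R4C3 = 2.
Row 5 now contains 4, which forces R5C2 = 5.
Column 3 now contains 5; hence R5C3 = 3.
5 is placed in row 6, so R6C2 = 4.
Column 2 now contains 4, which forces R1C2 = 1.
3 is placed in column 3, which forces R1C3 = 4.
1 is placed in column 4, which forces R1C4 = 3.
1 is placed in row 3; hence R3C1 = 5.
Row 3 now contains 6, which forces R3C2 = 2.
Row 4 now contains 2; hence R4C2 = 6.

6 1 4 3 5 2 / 4 3 1 2 6 5 / 5 2 6 1 3 4 / 1 6 2 5 4 3 / 2 5 3 4 1 6 / 3 4 5 6 2 1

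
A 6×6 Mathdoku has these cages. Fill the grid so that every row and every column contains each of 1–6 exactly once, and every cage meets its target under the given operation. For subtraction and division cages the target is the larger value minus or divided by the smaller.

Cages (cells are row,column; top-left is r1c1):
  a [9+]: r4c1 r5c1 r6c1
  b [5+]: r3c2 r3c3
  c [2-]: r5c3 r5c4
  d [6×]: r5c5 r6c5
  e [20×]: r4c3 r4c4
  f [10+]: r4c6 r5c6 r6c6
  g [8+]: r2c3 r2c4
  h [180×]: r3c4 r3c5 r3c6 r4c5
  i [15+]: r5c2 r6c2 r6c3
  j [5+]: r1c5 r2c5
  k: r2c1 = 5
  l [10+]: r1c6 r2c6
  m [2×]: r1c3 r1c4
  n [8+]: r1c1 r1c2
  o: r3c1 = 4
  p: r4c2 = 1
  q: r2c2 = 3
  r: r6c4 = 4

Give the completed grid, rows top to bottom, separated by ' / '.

Cage k is a single given cell, leaving r2c1 = 5.
Cage q is given, leaving r2c2 = 3.
O is a freebie, so r3c1 = 4.
Cage p is a single given cell, leaving r4c2 = 1.
R is a freebie, which forces r6c4 = 4.
Column 2 already has 1; hence r3c2 = 2.
Cage b needs two cells with sum 5, which forces r3c3 = 3.
The two cells of cage e must have product 20, which forces r4c3 = 4.
Column 4 now contains 4; hence r4c4 = 5.
Cage i has sum 15, so r5c2 = 4.
Cage h has product 180, leaving r4c5 = 6.
Cage c needs two cells with difference 2, so r5c4 = 3.
Row 4 already has 6, so r4c1 = 2.
Row 4 now contains 2; hence r4c6 = 3.
Cage d's pair has product 6, which forces r5c5 = 2.
The two cells of cage d must have product 6; hence r6c5 = 3.
Column 1 already has 2, which forces r1c1 = 3.
Cage n's pair has sum 8; hence r1c2 = 5.
Column 2 already has 5, so r6c2 = 6.
6 is placed in row 6; hence r6c3 = 5.
The 3 cells of cage a must have sum 9, leaving r5c1 = 6.
5 is placed in column 3, leaving r5c3 = 1.
6 is placed in row 5, leaving r5c6 = 5.
6 is placed in row 6, leaving r6c1 = 1.
Row 6 already has 1, leaving r6c6 = 2.
Column 3 already has 1, so r1c3 = 2.
Cage m's pair has product 2, leaving r1c4 = 1.
1 is placed in row 1, so r1c5 = 4.
4 is placed in row 1, which forces r1c6 = 6.
Column 3 now contains 2, so r2c3 = 6.
6 is placed in row 2, leaving r2c4 = 2.
4 is placed in column 5, which forces r2c5 = 1.
Column 6 now contains 6; hence r2c6 = 4.
1 is placed in column 4, which forces r3c4 = 6.
Cage h needs product 180; hence r3c5 = 5.
Column 6 now contains 6, so r3c6 = 1.

3 5 2 1 4 6 / 5 3 6 2 1 4 / 4 2 3 6 5 1 / 2 1 4 5 6 3 / 6 4 1 3 2 5 / 1 6 5 4 3 2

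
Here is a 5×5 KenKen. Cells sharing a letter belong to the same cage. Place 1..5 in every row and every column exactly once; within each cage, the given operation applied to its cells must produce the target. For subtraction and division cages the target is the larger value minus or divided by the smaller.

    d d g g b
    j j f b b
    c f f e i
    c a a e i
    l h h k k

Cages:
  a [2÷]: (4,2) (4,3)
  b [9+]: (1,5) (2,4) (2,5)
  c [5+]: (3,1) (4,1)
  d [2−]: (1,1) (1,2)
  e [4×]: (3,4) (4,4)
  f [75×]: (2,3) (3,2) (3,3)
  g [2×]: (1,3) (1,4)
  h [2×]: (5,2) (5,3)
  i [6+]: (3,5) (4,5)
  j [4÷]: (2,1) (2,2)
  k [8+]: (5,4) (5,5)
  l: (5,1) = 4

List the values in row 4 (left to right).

Cage f needs product 75, so (2,3) = 5.
Cage f has product 75, leaving (3,2) = 5.
Cage f has product 75; hence (3,3) = 3.
L is a freebie, which forces (5,1) = 4.
4 is placed in column 1, which forces (2,1) = 1.
The two cells of cage j must have quotient 4, leaving (2,2) = 4.
Cage c needs two cells with sum 5, so (3,1) = 2.
The two cells of cage c must have sum 5, leaving (4,1) = 3.
3 is placed in column 1, so (1,1) = 5.
Cage d's pair has difference 2; hence (1,2) = 3.
Cage b needs sum 9, so (1,5) = 4.
Column 5 already has 4, leaving (3,5) = 1.
Row 3 now contains 1; hence (3,4) = 4.
The two cells of cage e must have product 4, leaving (4,4) = 1.
Cage i's pair has sum 6, which forces (4,5) = 5.
5 is placed in column 5, so (5,5) = 3.
The two cells of cage g must have product 2, so (1,3) = 1.
Column 4 now contains 1; hence (1,4) = 2.
The 3 cells of cage b must have sum 9, leaving (2,4) = 3.
Column 5 already has 3, so (2,5) = 2.
1 is placed in row 4, so (4,2) = 2.
Cage a's pair has quotient 2; hence (4,3) = 4.
Column 2 now contains 2, so (5,2) = 1.
Column 3 now contains 1; hence (5,3) = 2.
Row 5 already has 3, which forces (5,4) = 5.
Filled in: 5 3 1 2 4 / 1 4 5 3 2 / 2 5 3 4 1 / 3 2 4 1 5 / 4 1 2 5 3.

3 2 4 1 5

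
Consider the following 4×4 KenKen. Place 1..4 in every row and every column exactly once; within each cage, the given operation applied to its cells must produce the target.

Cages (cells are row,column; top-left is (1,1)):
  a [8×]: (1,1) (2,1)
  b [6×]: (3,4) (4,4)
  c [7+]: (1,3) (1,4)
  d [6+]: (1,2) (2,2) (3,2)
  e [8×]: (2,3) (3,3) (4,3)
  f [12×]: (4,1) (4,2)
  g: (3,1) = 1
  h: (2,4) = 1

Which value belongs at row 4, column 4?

2

H is a freebie, which forces (2,4) = 1.
Cage g is given; hence (3,1) = 1.
The 3 cells of cage d must have sum 6, so (1,2) = 1.
Cage e needs product 8; hence (4,3) = 1.
The only place for 2 in row 1 is (1,1).
Column 1 already has 2, so (2,1) = 4.
Row 2 already has 4, so (2,3) = 2.
Column 3 already has 2, leaving (3,3) = 4.
Column 1 now contains 4; hence (4,1) = 3.
Row 4 already has 3; hence (4,2) = 4.
Row 4 already has 3; hence (4,4) = 2.
Column 3 already has 4, so (1,3) = 3.
Cage c's pair has sum 7, which forces (1,4) = 4.
Row 2 already has 2; hence (2,2) = 3.
The 3 cells of cage d must have sum 6, so (3,2) = 2.
Column 4 now contains 2, leaving (3,4) = 3.
Filled in: 2 1 3 4 / 4 3 2 1 / 1 2 4 3 / 3 4 1 2.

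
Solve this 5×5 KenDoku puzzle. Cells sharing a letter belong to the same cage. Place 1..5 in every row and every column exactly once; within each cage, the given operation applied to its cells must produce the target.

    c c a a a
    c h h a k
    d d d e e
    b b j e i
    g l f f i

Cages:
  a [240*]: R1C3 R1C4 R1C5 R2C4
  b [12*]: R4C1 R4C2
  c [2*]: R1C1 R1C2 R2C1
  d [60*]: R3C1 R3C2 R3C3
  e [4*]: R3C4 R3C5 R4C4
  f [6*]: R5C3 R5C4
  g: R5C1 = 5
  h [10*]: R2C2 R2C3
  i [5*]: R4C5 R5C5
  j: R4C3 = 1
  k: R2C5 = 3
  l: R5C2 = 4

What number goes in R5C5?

Cage c has product 2, leaving R1C1 = 2.
The 3 cells of cage c must have product 2, so R1C2 = 1.
The 3 cells of cage c must have product 2, leaving R2C1 = 1.
The 4 cells of cage a must have product 240, leaving R2C4 = 4.
K is a freebie, leaving R2C5 = 3.
4 is placed in column 4, so R3C4 = 1.
Row 3 now contains 1, leaving R3C5 = 2.
J is a freebie, leaving R4C3 = 1.
Column 4 now contains 1, so R4C4 = 2.
Row 4 already has 1; hence R4C5 = 5.
Cage g is given, so R5C1 = 5.
Cage l is given, so R5C2 = 4.
Column 4 now contains 2, which forces R5C4 = 3.
5 is placed in column 5, leaving R5C5 = 1.
Cage a needs product 240, so R1C3 = 3.
Column 4 already has 3, which forces R1C4 = 5.
5 is placed in column 5, so R1C5 = 4.
Cage b needs two cells with product 12, which forces R4C1 = 4.
Column 2 now contains 4, which forces R4C2 = 3.
3 is placed in row 5, which forces R5C3 = 2.
The two cells of cage h must have product 10, leaving R2C2 = 2.
Column 3 already has 2, so R2C3 = 5.
4 is placed in column 1, leaving R3C1 = 3.
3 is placed in column 2, so R3C2 = 5.
The 3 cells of cage d must have product 60, leaving R3C3 = 4.
Completed grid: 2 1 3 5 4 / 1 2 5 4 3 / 3 5 4 1 2 / 4 3 1 2 5 / 5 4 2 3 1.

1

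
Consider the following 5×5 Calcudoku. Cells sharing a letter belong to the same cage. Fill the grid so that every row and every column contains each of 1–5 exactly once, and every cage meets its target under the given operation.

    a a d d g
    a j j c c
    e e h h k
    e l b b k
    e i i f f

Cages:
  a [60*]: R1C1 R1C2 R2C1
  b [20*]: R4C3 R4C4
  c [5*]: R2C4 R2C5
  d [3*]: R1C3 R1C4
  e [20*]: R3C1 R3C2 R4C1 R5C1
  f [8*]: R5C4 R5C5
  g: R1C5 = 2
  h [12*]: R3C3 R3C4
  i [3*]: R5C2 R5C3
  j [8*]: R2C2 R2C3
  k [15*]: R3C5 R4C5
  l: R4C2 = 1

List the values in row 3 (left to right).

Cage g is a single given cell, leaving R1C5 = 2.
L is a freebie, so R4C2 = 1.
Column 2 now contains 1, which forces R5C2 = 3.
Row 5 now contains 3, so R5C3 = 1.
Column 5 already has 2; hence R5C5 = 4.
1 is placed in column 3, so R1C3 = 3.
Cage d needs two cells with product 3, leaving R1C4 = 1.
Column 4 now contains 1, which forces R2C4 = 5.
Row 2 now contains 5; hence R2C5 = 1.
Cage e needs product 20, which forces R3C1 = 1.
Column 2 now contains 1, which forces R3C2 = 2.
Column 3 already has 3; hence R3C3 = 4.
Row 3 already has 4, so R3C4 = 3.
3 is placed in row 3, which forces R3C5 = 5.
Column 3 now contains 4, leaving R4C3 = 5.
5 is placed in column 4, so R4C4 = 4.
Column 5 already has 5, leaving R4C5 = 3.
Row 5 now contains 4; hence R5C4 = 2.
The 3 cells of cage a must have product 60, leaving R2C1 = 3.
Column 2 already has 2, leaving R2C2 = 4.
Column 3 now contains 4, which forces R2C3 = 2.
5 is placed in row 4; hence R4C1 = 2.
Row 5 already has 2, so R5C1 = 5.
Column 1 already has 5, leaving R1C1 = 4.
4 is placed in column 2, leaving R1C2 = 5.
Filled in: 4 5 3 1 2 / 3 4 2 5 1 / 1 2 4 3 5 / 2 1 5 4 3 / 5 3 1 2 4.

1 2 4 3 5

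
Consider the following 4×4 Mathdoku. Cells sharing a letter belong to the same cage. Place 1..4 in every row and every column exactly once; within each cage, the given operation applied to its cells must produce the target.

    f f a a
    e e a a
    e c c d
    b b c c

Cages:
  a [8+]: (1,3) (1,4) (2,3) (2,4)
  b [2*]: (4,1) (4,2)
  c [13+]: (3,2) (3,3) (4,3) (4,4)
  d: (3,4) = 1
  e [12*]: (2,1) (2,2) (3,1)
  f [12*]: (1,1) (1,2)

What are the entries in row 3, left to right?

3 2 4 1

Cage d is given; hence (3,4) = 1.
In row 1, 1 can only go at (1,3), so (1,3) = 1.
The 4 cells of cage a must have sum 8, which forces (1,4) = 2.
1 is placed in column 3; hence (2,3) = 2.
The 4 cells of cage a must have sum 8; hence (2,4) = 3.
Column 4 now contains 3, leaving (4,4) = 4.
Cage e needs product 12; hence (3,1) = 3.
Cage c has sum 13, leaving (3,2) = 2.
Cage c has sum 13, so (3,3) = 4.
Column 2 now contains 2, which forces (4,2) = 1.
Row 4 now contains 4, leaving (4,3) = 3.
Column 1 already has 3; hence (1,1) = 4.
The two cells of cage f must have product 12, which forces (1,2) = 3.
Cage e has product 12, so (2,1) = 1.
1 is placed in column 2, leaving (2,2) = 4.
1 is placed in row 4, which forces (4,1) = 2.
Filled in: 4 3 1 2 / 1 4 2 3 / 3 2 4 1 / 2 1 3 4.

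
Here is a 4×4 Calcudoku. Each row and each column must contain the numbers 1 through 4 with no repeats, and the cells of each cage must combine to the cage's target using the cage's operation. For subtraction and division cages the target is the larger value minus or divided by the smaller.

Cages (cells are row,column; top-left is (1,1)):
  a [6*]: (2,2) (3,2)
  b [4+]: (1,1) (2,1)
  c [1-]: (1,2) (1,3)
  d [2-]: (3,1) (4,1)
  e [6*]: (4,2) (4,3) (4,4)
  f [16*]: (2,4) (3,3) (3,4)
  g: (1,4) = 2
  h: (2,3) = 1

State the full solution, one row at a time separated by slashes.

1 4 3 2 / 3 2 1 4 / 2 3 4 1 / 4 1 2 3

Cage g is given; hence (1,4) = 2.
Cage h is a single given cell, which forces (2,3) = 1.
Column 4 already has 2, leaving (2,4) = 4.
4 is placed in column 4; hence (3,4) = 1.
1 is placed in column 4, which forces (4,4) = 3.
Cage b needs two cells with sum 4, which forces (1,1) = 1.
Row 2 already has 1, leaving (2,1) = 3.
Row 2 now contains 3, so (2,2) = 2.
Column 2 already has 2, which forces (3,2) = 3.
Cage f has product 16, leaving (3,3) = 4.
Cage e needs product 6, so (4,2) = 1.
Row 4 already has 3, leaving (4,3) = 2.
Column 2 now contains 3, which forces (1,2) = 4.
Column 3 already has 4, leaving (1,3) = 3.
4 is placed in row 3, which forces (3,1) = 2.
Row 4 already has 2; hence (4,1) = 4.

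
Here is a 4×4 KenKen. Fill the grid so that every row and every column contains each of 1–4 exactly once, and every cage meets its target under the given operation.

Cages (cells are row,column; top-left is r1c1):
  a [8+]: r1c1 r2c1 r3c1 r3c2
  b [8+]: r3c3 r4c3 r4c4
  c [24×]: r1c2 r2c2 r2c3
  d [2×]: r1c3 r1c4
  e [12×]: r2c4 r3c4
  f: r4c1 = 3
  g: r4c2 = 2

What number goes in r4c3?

4

Cage f is given, leaving r4c1 = 3.
G is a freebie, so r4c2 = 2.
The 3 cells of cage c must have product 24, which forces r2c3 = 2.
Column 2 already has 2, which forces r3c2 = 1.
Cage b has sum 8, which forces r3c3 = 3.
Row 3 already has 3, so r3c4 = 4.
Column 4 already has 4, which forces r4c4 = 1.
2 is placed in column 3, so r1c3 = 1.
Column 4 already has 1, leaving r1c4 = 2.
Column 4 already has 4, which forces r2c4 = 3.
Row 3 now contains 4, which forces r3c1 = 2.
1 is placed in row 4, so r4c3 = 4.
Row 1 already has 1; hence r1c1 = 4.
Cage c has product 24, leaving r1c2 = 3.
The 4 cells of cage a must have sum 8, leaving r2c1 = 1.
3 is placed in row 2, which forces r2c2 = 4.
The full grid is 4 3 1 2 / 1 4 2 3 / 2 1 3 4 / 3 2 4 1.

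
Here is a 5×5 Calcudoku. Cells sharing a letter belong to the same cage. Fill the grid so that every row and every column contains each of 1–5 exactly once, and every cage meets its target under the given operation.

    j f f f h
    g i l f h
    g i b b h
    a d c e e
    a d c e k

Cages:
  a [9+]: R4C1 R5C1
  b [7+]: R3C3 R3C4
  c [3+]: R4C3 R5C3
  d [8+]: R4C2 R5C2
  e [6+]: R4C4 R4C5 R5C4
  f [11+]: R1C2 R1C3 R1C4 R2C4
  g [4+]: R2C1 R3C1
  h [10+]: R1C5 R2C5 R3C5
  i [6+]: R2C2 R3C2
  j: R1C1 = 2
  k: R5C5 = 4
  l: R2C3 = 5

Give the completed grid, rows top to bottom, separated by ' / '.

Cage j is a single given cell, leaving R1C1 = 2.
L is a freebie, leaving R2C3 = 5.
Cage k is a single given cell, so R5C5 = 4.
Cage a's pair has sum 9; hence R4C1 = 4.
Row 5 now contains 4; hence R5C1 = 5.
5 is placed in row 5, leaving R5C2 = 3.
Column 2 now contains 3; hence R4C2 = 5.
The only place for 4 in row 2 is R2C2.
Column 2 now contains 4; hence R1C2 = 1.
Column 2 now contains 4, so R3C2 = 2.
The 3 cells of cage h must have sum 10, so R2C5 = 2.
In row 3, 1 can only go at R3C1, so R3C1 = 1.
1 is placed in column 1, leaving R2C1 = 3.
Row 2 already has 3, which forces R2C4 = 1.
1 is placed in column 4, leaving R5C4 = 2.
Cage f needs sum 11, leaving R1C3 = 4.
Cage f has sum 11, so R1C4 = 5.
5 is placed in row 1, which forces R1C5 = 3.
4 is placed in column 3, so R3C3 = 3.
3 is placed in row 3, which forces R3C4 = 4.
Column 5 now contains 3, so R3C5 = 5.
Cage c's pair has sum 3, leaving R4C3 = 2.
Column 4 already has 2, which forces R4C4 = 3.
Cage e needs sum 6, which forces R4C5 = 1.
Row 5 already has 2, leaving R5C3 = 1.

2 1 4 5 3 / 3 4 5 1 2 / 1 2 3 4 5 / 4 5 2 3 1 / 5 3 1 2 4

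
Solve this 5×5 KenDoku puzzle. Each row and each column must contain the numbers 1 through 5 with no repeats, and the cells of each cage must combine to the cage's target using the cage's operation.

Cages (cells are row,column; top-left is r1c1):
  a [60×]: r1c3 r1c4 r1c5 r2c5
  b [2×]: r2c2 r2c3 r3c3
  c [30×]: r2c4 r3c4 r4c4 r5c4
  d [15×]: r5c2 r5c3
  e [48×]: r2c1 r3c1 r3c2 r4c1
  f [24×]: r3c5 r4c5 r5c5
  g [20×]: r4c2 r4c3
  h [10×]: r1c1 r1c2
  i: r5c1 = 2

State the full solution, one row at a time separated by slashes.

5 2 3 4 1 / 4 1 2 3 5 / 3 4 1 5 2 / 1 5 4 2 3 / 2 3 5 1 4

Cage b needs product 2, so r2c2 = 1.
Cage b has product 2; hence r2c3 = 2.
The 3 cells of cage b must have product 2; hence r3c3 = 1.
Cage i is a single given cell, leaving r5c1 = 2.
2 is placed in column 1, which forces r1c1 = 5.
Cage h's pair has product 10, so r1c2 = 2.
Cage e has product 48; hence r2c1 = 4.
The 4 cells of cage e must have product 48, so r3c1 = 3.
The 4 cells of cage e must have product 48, leaving r3c2 = 4.
4 is placed in row 3, which forces r3c5 = 2.
Cage e has product 48, which forces r4c1 = 1.
4 is placed in column 2, so r4c2 = 5.
Row 4 now contains 5, which forces r4c3 = 4.
4 is placed in row 4, leaving r4c5 = 3.
Column 2 now contains 5, so r5c2 = 3.
Row 5 now contains 3, leaving r5c3 = 5.
Row 5 now contains 5, leaving r5c4 = 1.
Column 5 now contains 3; hence r5c5 = 4.
4 is placed in column 3, leaving r1c3 = 3.
Cage a has product 60, which forces r1c4 = 4.
Column 5 already has 4, which forces r1c5 = 1.
Cage c needs product 30; hence r2c4 = 3.
Column 5 now contains 3; hence r2c5 = 5.
Row 3 already has 2, leaving r3c4 = 5.
Row 4 now contains 3; hence r4c4 = 2.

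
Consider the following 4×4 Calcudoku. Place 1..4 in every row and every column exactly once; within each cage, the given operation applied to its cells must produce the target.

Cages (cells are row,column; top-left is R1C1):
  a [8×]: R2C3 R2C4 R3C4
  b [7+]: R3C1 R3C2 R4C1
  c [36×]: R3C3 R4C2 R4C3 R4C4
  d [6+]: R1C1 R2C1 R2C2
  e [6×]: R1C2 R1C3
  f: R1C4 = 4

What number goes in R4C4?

3

F is a freebie; hence R1C4 = 4.
The 4 cells of cage c must have product 36, leaving R3C3 = 3.
The two cells of cage e must have product 6; hence R1C2 = 3.
Column 3 now contains 3, which forces R1C3 = 2.
Cage a has product 8; hence R2C3 = 4.
Column 3 already has 4; hence R4C3 = 1.
1 is placed in row 4, leaving R4C4 = 3.
2 is placed in row 1; hence R1C1 = 1.
Cage d needs sum 6; hence R2C1 = 3.
The 3 cells of cage d must have sum 6, which forces R2C2 = 2.
Row 2 now contains 2, leaving R2C4 = 1.
1 is placed in column 4, so R3C4 = 2.
1 is placed in row 4, leaving R4C2 = 4.
Row 3 already has 2, leaving R3C1 = 4.
Column 2 already has 4, so R3C2 = 1.
Row 4 now contains 4, so R4C1 = 2.
Filled in: 1 3 2 4 / 3 2 4 1 / 4 1 3 2 / 2 4 1 3.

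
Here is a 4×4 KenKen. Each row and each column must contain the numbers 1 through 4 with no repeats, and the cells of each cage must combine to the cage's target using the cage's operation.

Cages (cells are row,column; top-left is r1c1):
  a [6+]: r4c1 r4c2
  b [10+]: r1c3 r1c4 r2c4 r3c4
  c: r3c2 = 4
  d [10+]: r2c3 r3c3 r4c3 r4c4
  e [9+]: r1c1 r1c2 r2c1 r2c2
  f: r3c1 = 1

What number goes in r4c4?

F is a freebie, which forces r3c1 = 1.
C is a freebie, which forces r3c2 = 4.
Column 2 now contains 4, so r4c2 = 2.
Row 4 already has 2; hence r4c1 = 4.
Cage d needs sum 10, which forces r2c3 = 4.
Cage d needs sum 10, leaving r3c3 = 2.
Row 3 already has 2; hence r3c4 = 3.
Column 4 now contains 3; hence r4c4 = 1.
Cage b needs sum 10, which forces r1c3 = 1.
Cage b needs sum 10, which forces r1c4 = 4.
Column 4 already has 1, so r2c4 = 2.
1 is placed in row 4, which forces r4c3 = 3.
The 4 cells of cage e must have sum 9, leaving r1c1 = 2.
1 is placed in row 1, which forces r1c2 = 3.
2 is placed in row 2; hence r2c1 = 3.
Cage e needs sum 9, which forces r2c2 = 1.
Filled in: 2 3 1 4 / 3 1 4 2 / 1 4 2 3 / 4 2 3 1.

1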